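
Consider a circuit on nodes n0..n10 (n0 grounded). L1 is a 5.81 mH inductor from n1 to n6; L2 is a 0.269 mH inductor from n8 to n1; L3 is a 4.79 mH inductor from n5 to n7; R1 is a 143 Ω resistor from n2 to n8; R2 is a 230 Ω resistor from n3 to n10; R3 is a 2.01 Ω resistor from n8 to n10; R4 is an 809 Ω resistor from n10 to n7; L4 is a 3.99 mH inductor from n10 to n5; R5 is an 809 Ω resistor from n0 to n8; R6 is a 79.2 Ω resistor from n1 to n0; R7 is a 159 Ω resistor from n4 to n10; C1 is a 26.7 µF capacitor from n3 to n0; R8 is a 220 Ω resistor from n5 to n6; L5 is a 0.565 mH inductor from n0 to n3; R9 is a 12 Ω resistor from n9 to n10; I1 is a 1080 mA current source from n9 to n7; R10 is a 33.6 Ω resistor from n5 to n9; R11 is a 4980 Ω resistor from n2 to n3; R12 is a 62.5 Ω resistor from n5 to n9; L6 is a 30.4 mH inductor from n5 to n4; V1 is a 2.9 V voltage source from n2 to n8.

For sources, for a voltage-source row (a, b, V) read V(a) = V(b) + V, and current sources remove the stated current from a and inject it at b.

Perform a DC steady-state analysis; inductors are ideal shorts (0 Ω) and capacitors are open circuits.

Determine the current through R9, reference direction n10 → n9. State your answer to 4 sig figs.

0.6972 A

MNA unknowns: 10 node voltages V₁..V_10 plus 7 source currents (L1, L2, L3, L4, L5, L6, V1)
L1: row V1−V6=0, i_L1 at 1,6
L2: row V8−V1=0, i_L2 at 8,1
L3: row V5−V7=0, i_L3 at 5,7
R1: Y=0.006993 on G[2,8]
R2: Y=0.004348 on G[3,10]
R3: Y=0.4975 on G[8,10]
R4: Y=0.001236 on G[10,7]
L4: row V10−V5=0, i_L4 at 10,5
R5: Y=0.001236 on G[0,8]
R6: Y=0.01263 on G[1,0]
R7: Y=0.006289 on G[4,10]
C1: Y=0.000 on G[3,0]
R8: Y=0.004545 on G[5,6]
L5: row V0−V3=0, i_L5 at 0,3
R9: Y=0.08333 on G[9,10]
I1: z[9]−=1.08, z[7]+=1.08
R10: Y=0.02976 on G[5,9]
R11: Y=0.0002008 on G[2,3]
R12: Y=0.01600 on G[5,9]
L6: row V5−V4=0, i_L6 at 5,4
V1: row V2−V8=2.9, i_V1 at 2,8
solve → V1=-0.03169, V2=2.868, V3=0.000, V4=-0.03142, V5=-0.03142, V6=-0.03169, V7=-0.03142, V8=-0.03169, V9=-8.397, V10=-0.03142
aux → i_L1=-1.237e-06, i_L2=-0.0004014, i_L3=-1.080, i_L4=-0.6972, i_L5=-0.0004393, i_L6=0.000, i_V1=-0.02086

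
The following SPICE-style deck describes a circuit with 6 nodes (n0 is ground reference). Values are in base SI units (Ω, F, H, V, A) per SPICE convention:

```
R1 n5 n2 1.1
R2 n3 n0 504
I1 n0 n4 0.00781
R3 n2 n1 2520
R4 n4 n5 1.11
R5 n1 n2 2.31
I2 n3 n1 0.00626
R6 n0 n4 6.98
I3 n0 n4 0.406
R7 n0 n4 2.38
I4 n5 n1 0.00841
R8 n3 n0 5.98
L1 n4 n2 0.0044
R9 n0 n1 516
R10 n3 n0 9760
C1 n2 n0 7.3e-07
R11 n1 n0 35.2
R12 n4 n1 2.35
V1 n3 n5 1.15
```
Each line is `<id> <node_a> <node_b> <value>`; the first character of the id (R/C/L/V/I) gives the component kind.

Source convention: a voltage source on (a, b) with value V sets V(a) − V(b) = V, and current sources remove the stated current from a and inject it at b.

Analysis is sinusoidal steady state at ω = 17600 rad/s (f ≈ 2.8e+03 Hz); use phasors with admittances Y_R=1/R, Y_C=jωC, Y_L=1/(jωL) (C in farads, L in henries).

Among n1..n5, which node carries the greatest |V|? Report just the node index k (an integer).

Element admittances at ω=17600 rad/s:
  Y(R1) = 0.9091+0.000j S between n5,n2
  Y(R2) = 0.001984+0.000j S between n3,n0
  I1: injects 0.00781 A into n4 (from n0)
  Y(R3) = 0.0003968+0.000j S between n2,n1
  Y(R4) = 0.9009+0.000j S between n4,n5
  Y(R5) = 0.4329+0.000j S between n1,n2
  I2: injects 0.00626 A into n1 (from n3)
  Y(R6) = 0.1433+0.000j S between n0,n4
  I3: injects 0.406 A into n4 (from n0)
  Y(R7) = 0.4202+0.000j S between n0,n4
  I4: injects 0.00841 A into n1 (from n5)
  Y(R8) = 0.1672+0.000j S between n3,n0
  Y(L1) = 0.000-0.01291j S between n4,n2
  Y(R9) = 0.001938+0.000j S between n0,n1
  Y(R10) = 0.0001025+0.000j S between n3,n0
  Y(C1) = 0.000+0.01285j S between n2,n0
  Y(R11) = 0.02841+0.000j S between n1,n0
  Y(R12) = 0.4255+0.000j S between n4,n1
  V1: constraint V(n3)−V(n5) = 1.15
Assemble and solve the 6×6 MNA system:
  V(n1)=0.2600-0.004932j  V(n2)=0.1686-0.007981j  V(n3)=1.275-0.004658j  V(n4)=0.3371-0.002180j  V(n5)=0.1251-0.004658j
  i(V1)=-0.2221+0.0007886j

3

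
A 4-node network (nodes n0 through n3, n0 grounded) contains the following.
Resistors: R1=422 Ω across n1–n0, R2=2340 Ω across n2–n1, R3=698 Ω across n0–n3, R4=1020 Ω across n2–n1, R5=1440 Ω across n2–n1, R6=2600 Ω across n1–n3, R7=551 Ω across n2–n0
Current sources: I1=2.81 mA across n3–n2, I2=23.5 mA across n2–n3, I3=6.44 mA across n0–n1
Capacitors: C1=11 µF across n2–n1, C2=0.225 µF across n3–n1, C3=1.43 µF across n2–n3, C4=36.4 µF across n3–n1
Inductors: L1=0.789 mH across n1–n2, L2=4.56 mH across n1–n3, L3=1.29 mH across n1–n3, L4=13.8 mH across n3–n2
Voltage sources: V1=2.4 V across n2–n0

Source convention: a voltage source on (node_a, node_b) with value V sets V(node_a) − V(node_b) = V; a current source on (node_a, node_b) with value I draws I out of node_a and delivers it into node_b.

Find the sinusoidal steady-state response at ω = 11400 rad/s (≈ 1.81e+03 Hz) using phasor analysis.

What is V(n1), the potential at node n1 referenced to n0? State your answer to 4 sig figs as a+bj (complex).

MNA unknowns: 3 node voltages V₁..V_3 plus 1 source current (V1)
R1: Y=0.002370+0.000j on G[1,0]
I1: z[3]−=0.00281, z[2]+=0.00281
R2: Y=0.0004274+0.000j on G[2,1]
C1: Y=0.000+0.1254j on G[2,1]
L1: Y=0.000-0.1112j on G[1,2]
I2: z[2]−=0.0235, z[3]+=0.0235
C2: Y=0.000+0.002565j on G[3,1]
L2: Y=0.000-0.01924j on G[1,3]
R3: Y=0.001433+0.000j on G[0,3]
R4: Y=0.0009804+0.000j on G[2,1]
R5: Y=0.0006944+0.000j on G[2,1]
R6: Y=0.0003846+0.000j on G[1,3]
C3: Y=0.000+0.01630j on G[2,3]
R7: Y=0.001815+0.000j on G[2,0]
L3: Y=0.000-0.06800j on G[1,3]
L4: Y=0.000-0.006356j on G[3,2]
I3: z[0]−=0.00644, z[1]+=0.00644
C4: Y=0.000+0.4150j on G[3,1]
V1: row V2−V0=2.4, i_V1 at 2,0
solve → V1=2.571-0.6910j, V2=2.400+0.000j, V3=2.569-0.7208j
aux → i_V1=-0.007690+0.002670j

2.571-0.6910j V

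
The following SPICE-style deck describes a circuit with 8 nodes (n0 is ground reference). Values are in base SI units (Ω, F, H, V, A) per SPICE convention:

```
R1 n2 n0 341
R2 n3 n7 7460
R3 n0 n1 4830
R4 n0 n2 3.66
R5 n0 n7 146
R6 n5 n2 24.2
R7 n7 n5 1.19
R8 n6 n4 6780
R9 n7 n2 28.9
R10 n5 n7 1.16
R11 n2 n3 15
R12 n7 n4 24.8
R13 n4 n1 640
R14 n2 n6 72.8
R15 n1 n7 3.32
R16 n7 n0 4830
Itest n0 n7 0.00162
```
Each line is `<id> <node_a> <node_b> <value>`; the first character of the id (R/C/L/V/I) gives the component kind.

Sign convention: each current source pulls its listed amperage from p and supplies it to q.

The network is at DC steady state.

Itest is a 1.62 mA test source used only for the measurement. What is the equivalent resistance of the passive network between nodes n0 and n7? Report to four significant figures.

R_eq = 15.06 Ω

Element admittances at DC:
  Y(R1) = 0.002933 S between n2,n0
  Y(R2) = 0.0001340 S between n3,n7
  Y(R3) = 0.0002070 S between n0,n1
  Y(R4) = 0.2732 S between n0,n2
  Y(R5) = 0.006849 S between n0,n7
  Y(R6) = 0.04132 S between n5,n2
  Y(R7) = 0.8403 S between n7,n5
  Y(R8) = 0.0001475 S between n6,n4
  Y(R9) = 0.03460 S between n7,n2
  Y(R10) = 0.8621 S between n5,n7
  Y(R11) = 0.06667 S between n2,n3
  Y(R12) = 0.04032 S between n7,n4
  Y(R13) = 0.001563 S between n4,n1
  Y(R14) = 0.01374 S between n2,n6
  Y(R15) = 0.3012 S between n1,n7
  Y(R16) = 0.0002070 S between n7,n0
  Itest: injects 0.00162 A into n7 (from n0)
Assemble and solve the 7×7 MNA system:
  V(n1)=0.02439  V(n2)=0.005224  V(n3)=0.005263  V(n4)=0.02434  V(n5)=0.02395  V(n6)=0.005427  V(n7)=0.02440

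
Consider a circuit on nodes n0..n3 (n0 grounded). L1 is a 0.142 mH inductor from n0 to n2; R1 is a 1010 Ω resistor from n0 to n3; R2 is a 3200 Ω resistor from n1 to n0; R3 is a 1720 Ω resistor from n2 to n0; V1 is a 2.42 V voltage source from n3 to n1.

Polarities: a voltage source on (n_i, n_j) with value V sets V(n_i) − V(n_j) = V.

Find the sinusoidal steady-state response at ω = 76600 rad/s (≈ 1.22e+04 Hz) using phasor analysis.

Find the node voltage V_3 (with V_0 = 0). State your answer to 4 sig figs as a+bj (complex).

MNA unknowns: 3 node voltages V₁..V_3 plus 1 source current (V1)
L1: Y=0.000-0.09194j on G[0,2]
R1: Y=0.0009901+0.000j on G[0,3]
R2: Y=0.0003125+0.000j on G[1,0]
R3: Y=0.0005814+0.000j on G[2,0]
V1: row V3−V1=2.42, i_V1 at 3,1
solve → V1=-1.839+0.000j, V2=0.000+0.000j, V3=0.5806+0.000j
aux → i_V1=-0.0005748+0.000j

0.5806+0.000j V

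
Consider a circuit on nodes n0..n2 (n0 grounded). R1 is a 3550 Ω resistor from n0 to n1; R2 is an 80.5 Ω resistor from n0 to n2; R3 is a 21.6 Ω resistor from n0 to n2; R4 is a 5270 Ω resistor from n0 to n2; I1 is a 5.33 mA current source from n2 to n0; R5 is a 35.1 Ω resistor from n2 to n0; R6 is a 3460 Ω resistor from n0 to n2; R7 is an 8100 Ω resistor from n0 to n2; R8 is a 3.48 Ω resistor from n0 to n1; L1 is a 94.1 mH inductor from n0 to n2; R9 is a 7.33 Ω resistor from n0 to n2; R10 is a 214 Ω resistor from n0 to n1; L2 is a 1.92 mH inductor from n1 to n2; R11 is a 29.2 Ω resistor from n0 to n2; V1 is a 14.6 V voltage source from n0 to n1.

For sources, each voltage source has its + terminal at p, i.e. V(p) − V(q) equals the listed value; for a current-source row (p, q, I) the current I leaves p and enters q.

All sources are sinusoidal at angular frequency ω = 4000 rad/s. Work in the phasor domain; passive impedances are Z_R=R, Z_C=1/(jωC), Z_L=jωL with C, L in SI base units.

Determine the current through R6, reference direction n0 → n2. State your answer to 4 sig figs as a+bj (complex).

0.0008690-0.001679j A

MNA unknowns: 2 node voltages V₁..V_2 plus 1 source current (V1)
R1: Y=0.0002817+0.000j on G[0,1]
R2: Y=0.01242+0.000j on G[0,2]
R3: Y=0.04630+0.000j on G[0,2]
R4: Y=0.0001898+0.000j on G[0,2]
I1: z[2]−=0.00533, z[0]+=0.00533
R5: Y=0.02849+0.000j on G[2,0]
R6: Y=0.0002890+0.000j on G[0,2]
R7: Y=0.0001235+0.000j on G[0,2]
R8: Y=0.2874+0.000j on G[0,1]
L1: Y=0.000-0.002657j on G[0,2]
R9: Y=0.1364+0.000j on G[0,2]
R10: Y=0.004673+0.000j on G[0,1]
L2: Y=0.000-0.1302j on G[1,2]
R11: Y=0.03425+0.000j on G[0,2]
V1: row V0−V1=14.6, i_V1 at 0,1
solve → V1=-14.60+0.000j, V2=-3.007+5.809j
aux → i_V1=-5.024+1.510j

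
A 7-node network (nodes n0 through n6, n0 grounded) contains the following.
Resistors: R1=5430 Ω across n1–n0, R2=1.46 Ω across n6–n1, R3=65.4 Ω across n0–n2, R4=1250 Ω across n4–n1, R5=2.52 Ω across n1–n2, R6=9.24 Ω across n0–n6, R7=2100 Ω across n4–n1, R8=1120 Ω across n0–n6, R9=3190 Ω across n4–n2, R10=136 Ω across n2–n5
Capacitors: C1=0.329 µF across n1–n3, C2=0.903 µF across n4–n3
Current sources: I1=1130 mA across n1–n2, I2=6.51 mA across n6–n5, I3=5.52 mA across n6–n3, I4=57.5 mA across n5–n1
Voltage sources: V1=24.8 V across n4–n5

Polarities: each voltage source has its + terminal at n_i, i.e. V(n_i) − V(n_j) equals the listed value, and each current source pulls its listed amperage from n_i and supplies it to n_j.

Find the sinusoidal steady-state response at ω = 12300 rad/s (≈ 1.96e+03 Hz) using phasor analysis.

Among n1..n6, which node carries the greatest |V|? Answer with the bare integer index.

Apply KCL at each of the 6 non-ground nodes and solve the resulting linear system.
Node n1: branches {R1, C1, R2, R4, R5, R7, I1, I4} → V_1 = -0.3413+0.01345j
Node n2: branches {R3, R5, I1, R9, R10} → V_2 = 2.213-0.08298j
Node n3: branches {C1, I3, C2} → V_3 = 11.09-4.201j
Node n4: branches {R4, R7, R9, C2, V1} → V_4 = 15.25-5.240j
Node n5: branches {I2, I4, R10, V1} → V_5 = -9.552-5.240j
Node n6: branches {R2, R6, I2, I3, R8} → V_6 = -0.3096+0.01160j
Source currents: i(V1)=-0.03552-0.03792j

4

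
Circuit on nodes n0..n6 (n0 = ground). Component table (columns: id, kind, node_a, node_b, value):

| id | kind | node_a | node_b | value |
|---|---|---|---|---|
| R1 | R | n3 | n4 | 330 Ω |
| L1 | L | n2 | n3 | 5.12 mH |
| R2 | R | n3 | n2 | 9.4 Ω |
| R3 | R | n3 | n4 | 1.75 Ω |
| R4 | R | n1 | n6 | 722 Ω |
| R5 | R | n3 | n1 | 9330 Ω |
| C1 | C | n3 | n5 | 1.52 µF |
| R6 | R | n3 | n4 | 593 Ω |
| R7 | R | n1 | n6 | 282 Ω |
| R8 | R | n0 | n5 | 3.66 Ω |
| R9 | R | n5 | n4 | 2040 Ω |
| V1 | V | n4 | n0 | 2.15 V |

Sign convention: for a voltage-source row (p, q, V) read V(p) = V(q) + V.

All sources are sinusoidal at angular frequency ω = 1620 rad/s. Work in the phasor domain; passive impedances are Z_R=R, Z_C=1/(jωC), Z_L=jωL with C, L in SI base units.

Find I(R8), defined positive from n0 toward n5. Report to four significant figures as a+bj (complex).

Element admittances at ω=1620 rad/s:
  Y(R1) = 0.003030+0.000j S between n3,n4
  Y(L1) = 0.000-0.1206j S between n2,n3
  Y(R2) = 0.1064+0.000j S between n3,n2
  Y(R3) = 0.5714+0.000j S between n3,n4
  Y(R4) = 0.001385+0.000j S between n1,n6
  Y(R5) = 0.0001072+0.000j S between n3,n1
  Y(C1) = 0.000+0.002462j S between n3,n5
  Y(R6) = 0.001686+0.000j S between n3,n4
  Y(R7) = 0.003546+0.000j S between n1,n6
  Y(R8) = 0.2732+0.000j S between n0,n5
  Y(R9) = 0.0004902+0.000j S between n5,n4
  V1: constraint V(n4)−V(n0) = 2.15
Assemble and solve the 7×7 MNA system:
  V(n1)=2.150-0.009171j  V(n2)=2.150-0.009171j  V(n3)=2.150-0.009171j  V(n4)=2.150+0.000j  V(n5)=0.004107+0.01930j  V(n6)=2.150-0.009171j
  i(V1)=-0.001122-0.005274j

-0.001122-0.005274j A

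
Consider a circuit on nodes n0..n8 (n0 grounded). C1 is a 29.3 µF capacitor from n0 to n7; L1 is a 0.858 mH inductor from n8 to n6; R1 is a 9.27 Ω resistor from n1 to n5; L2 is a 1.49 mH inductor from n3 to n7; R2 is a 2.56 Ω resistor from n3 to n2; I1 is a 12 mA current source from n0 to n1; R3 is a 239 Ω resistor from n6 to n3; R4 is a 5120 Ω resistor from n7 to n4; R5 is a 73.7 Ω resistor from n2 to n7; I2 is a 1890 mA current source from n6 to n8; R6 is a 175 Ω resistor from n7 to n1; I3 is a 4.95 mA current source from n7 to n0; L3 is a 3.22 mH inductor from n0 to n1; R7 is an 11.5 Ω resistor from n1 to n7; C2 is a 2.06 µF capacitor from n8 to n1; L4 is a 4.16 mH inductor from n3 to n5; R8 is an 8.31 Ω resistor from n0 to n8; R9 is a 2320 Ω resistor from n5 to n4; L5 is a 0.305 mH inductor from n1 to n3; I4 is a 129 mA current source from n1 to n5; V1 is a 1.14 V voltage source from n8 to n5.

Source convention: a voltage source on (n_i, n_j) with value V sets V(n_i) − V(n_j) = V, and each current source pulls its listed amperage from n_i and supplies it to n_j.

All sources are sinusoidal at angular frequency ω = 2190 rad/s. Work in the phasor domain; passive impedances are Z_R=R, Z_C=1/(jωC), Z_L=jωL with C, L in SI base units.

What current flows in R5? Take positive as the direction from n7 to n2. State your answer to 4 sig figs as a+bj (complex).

-0.003097-0.001529j A

MNA unknowns: 8 node voltages V₁..V_8 plus 1 source current (V1)
C1: Y=0.000+0.06417j on G[0,7]
L1: Y=0.000-0.5322j on G[8,6]
R1: Y=0.1079+0.000j on G[1,5]
L2: Y=0.000-0.3065j on G[3,7]
R2: Y=0.3906+0.000j on G[3,2]
I1: z[0]−=0.012, z[1]+=0.012
R3: Y=0.004184+0.000j on G[6,3]
R4: Y=0.0001953+0.000j on G[7,4]
R5: Y=0.01357+0.000j on G[2,7]
I2: z[6]−=1.89, z[8]+=1.89
R6: Y=0.005714+0.000j on G[7,1]
I3: z[7]−=0.00495, z[0]+=0.00495
L3: Y=0.000-0.1418j on G[0,1]
R7: Y=0.08696+0.000j on G[1,7]
C2: Y=0.000+0.004511j on G[8,1]
L4: Y=0.000-0.1098j on G[3,5]
R8: Y=0.1203+0.000j on G[0,8]
R9: Y=0.0004310+0.000j on G[5,4]
L5: Y=0.000-1.497j on G[1,3]
I4: z[1]−=0.129, z[5]+=0.129
V1: row V8−V5=1.14, i_V1 at 8,5
solve → V1=-0.6873-0.8119j, V2=-0.7263-0.8019j, V3=-0.7183-0.7980j, V4=-0.7190-0.4924j, V5=-0.6123-0.3010j, V6=0.5036-3.862j, V7=-0.9545-0.9146j, V8=0.5277-0.3010j
aux → i_V1=-0.06631+0.04356j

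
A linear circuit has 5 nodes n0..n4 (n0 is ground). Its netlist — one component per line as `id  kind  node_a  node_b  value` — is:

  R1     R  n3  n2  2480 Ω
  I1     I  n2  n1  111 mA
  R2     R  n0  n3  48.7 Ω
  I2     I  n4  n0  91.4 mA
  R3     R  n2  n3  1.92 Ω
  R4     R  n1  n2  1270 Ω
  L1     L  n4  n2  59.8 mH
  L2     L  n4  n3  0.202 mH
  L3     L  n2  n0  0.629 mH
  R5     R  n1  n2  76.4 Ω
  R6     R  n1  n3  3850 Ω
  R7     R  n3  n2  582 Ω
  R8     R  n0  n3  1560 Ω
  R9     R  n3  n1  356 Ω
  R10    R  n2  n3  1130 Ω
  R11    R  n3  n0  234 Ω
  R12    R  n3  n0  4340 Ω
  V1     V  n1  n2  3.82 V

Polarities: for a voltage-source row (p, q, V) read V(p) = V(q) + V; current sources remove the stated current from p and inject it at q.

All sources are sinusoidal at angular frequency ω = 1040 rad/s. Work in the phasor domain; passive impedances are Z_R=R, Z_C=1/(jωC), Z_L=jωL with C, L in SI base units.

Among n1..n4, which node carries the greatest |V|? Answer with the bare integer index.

1

Apply KCL at each of the 4 non-ground nodes and solve the resulting linear system.
Node n1: branches {I1, R4, R5, R6, R9, V1} → V_1 = 3.819-0.05736j
Node n2: branches {R1, I1, R3, R4, L1, L3, R5, R7, R10, V1} → V_2 = -0.0009887-0.05736j
Node n3: branches {R1, R2, R3, L2, R6, R7, R8, R9, R10, R11, R12} → V_3 = -0.1445-0.05886j
Node n4: branches {I2, L1, L2} → V_4 = -0.1440-0.07799j
Source currents: i(V1)=0.04583-4.594e-06j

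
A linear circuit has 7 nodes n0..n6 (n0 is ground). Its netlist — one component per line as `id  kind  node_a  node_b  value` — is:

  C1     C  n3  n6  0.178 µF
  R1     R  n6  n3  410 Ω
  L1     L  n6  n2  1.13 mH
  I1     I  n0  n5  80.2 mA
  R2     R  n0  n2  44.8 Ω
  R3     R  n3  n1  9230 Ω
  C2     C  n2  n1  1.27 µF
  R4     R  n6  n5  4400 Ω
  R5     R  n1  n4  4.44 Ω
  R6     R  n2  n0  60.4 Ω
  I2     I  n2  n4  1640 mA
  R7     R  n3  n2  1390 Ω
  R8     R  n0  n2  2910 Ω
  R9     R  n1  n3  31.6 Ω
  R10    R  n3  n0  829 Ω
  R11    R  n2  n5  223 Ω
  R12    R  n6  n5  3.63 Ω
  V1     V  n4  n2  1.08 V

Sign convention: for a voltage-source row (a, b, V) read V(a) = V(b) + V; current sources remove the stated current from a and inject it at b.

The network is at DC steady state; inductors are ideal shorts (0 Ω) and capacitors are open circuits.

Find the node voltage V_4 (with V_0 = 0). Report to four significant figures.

MNA unknowns: 6 node voltages V₁..V_6 plus 2 source currents (L1, V1)
C1: Y=0.000 on G[3,6]
R1: Y=0.002439 on G[6,3]
L1: row V6−V2=0, i_L1 at 6,2
I1: z[0]−=0.0802, z[5]+=0.0802
R2: Y=0.02232 on G[0,2]
R3: Y=0.0001083 on G[3,1]
C2: Y=0.000 on G[2,1]
R4: Y=0.0002273 on G[6,5]
R5: Y=0.2252 on G[1,4]
R6: Y=0.01656 on G[2,0]
I2: z[2]−=1.64, z[4]+=1.64
R7: Y=0.0007194 on G[3,2]
R8: Y=0.0003436 on G[0,2]
R9: Y=0.03165 on G[1,3]
R10: Y=0.001206 on G[3,0]
R11: Y=0.004484 on G[2,5]
R12: Y=0.2755 on G[6,5]
V1: row V4−V2=1.08, i_V1 at 4,2
solve → V1=3.011, V2=1.958, V3=2.818, V4=3.038, V5=2.244, V6=1.958
aux → i_L1=0.08101, i_V1=1.634

3.038 V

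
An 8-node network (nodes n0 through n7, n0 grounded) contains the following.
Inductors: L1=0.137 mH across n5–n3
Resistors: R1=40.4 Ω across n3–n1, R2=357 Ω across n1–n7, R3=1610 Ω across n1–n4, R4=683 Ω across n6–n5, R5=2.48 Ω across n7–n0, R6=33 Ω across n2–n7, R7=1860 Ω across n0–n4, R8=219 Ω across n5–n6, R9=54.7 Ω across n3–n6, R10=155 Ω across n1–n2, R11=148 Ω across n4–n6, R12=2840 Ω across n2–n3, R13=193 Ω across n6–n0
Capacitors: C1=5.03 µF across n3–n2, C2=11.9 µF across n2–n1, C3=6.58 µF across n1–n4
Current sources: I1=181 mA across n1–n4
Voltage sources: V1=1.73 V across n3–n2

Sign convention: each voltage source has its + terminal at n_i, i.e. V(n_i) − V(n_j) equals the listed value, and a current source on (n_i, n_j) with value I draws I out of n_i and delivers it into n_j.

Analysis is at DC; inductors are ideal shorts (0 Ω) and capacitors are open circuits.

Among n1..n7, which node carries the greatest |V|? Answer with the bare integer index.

4

MNA unknowns: 7 node voltages V₁..V_7 plus 2 source currents (L1, V1)
L1: row V5−V3=0, i_L1 at 5,3
R1: Y=0.02475 on G[3,1]
C1: Y=0.000 on G[3,2]
R2: Y=0.002801 on G[1,7]
R3: Y=0.0006211 on G[1,4]
R4: Y=0.001464 on G[6,5]
R5: Y=0.4032 on G[7,0]
R6: Y=0.03030 on G[2,7]
C2: Y=0.000 on G[2,1]
R7: Y=0.0005376 on G[0,4]
I1: z[1]−=0.181, z[4]+=0.181
R8: Y=0.004566 on G[5,6]
R9: Y=0.01828 on G[3,6]
R10: Y=0.006452 on G[1,2]
R11: Y=0.006757 on G[4,6]
C3: Y=0.000 on G[1,4]
R12: Y=0.0003521 on G[2,3]
R13: Y=0.005181 on G[6,0]
V1: row V3−V2=1.73, i_V1 at 3,2
solve → V1=-4.519, V2=-1.118, V3=0.6121, V4=27.19, V5=0.6121, V6=5.478, V7=-0.1066
aux → i_L1=0.02934, i_V1=-0.009310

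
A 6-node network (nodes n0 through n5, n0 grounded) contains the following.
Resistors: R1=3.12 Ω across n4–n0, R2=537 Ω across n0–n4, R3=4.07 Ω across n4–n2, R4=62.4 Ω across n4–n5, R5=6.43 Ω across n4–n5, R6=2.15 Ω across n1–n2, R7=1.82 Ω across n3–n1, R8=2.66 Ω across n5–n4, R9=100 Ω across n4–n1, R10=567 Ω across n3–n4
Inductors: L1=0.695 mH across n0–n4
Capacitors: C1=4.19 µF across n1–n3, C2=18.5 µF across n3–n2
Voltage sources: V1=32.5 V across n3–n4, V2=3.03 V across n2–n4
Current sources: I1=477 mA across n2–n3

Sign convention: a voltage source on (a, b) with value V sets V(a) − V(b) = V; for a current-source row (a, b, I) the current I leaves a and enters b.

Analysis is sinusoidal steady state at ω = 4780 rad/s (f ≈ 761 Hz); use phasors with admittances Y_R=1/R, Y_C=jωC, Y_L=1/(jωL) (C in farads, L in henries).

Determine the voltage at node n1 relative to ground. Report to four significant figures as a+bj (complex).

MNA unknowns: 5 node voltages V₁..V_5 plus 2 source currents (V1, V2)
R1: Y=0.3205+0.000j on G[4,0]
L1: Y=0.000-0.3010j on G[0,4]
R2: Y=0.001862+0.000j on G[0,4]
R3: Y=0.2457+0.000j on G[4,2]
C1: Y=0.000+0.02003j on G[1,3]
R4: Y=0.01603+0.000j on G[4,5]
R5: Y=0.1555+0.000j on G[4,5]
R6: Y=0.4651+0.000j on G[1,2]
C2: Y=0.000+0.08843j on G[3,2]
R7: Y=0.5495+0.000j on G[3,1]
R8: Y=0.3759+0.000j on G[5,4]
R9: Y=0.01000+0.000j on G[4,1]
R10: Y=0.001764+0.000j on G[3,4]
V1: row V3−V4=32.5, i_V1 at 3,4
V2: row V2−V4=3.03, i_V2 at 2,4
I1: z[2]−=0.477, z[3]+=0.477
solve → V1=18.81+0.2676j, V2=3.030+0.000j, V3=32.50+0.000j, V4=0.000+0.000j, V5=0.000+0.000j
aux → i_V1=-7.108-2.733j, i_V2=6.118+2.731j

18.81+0.2676j V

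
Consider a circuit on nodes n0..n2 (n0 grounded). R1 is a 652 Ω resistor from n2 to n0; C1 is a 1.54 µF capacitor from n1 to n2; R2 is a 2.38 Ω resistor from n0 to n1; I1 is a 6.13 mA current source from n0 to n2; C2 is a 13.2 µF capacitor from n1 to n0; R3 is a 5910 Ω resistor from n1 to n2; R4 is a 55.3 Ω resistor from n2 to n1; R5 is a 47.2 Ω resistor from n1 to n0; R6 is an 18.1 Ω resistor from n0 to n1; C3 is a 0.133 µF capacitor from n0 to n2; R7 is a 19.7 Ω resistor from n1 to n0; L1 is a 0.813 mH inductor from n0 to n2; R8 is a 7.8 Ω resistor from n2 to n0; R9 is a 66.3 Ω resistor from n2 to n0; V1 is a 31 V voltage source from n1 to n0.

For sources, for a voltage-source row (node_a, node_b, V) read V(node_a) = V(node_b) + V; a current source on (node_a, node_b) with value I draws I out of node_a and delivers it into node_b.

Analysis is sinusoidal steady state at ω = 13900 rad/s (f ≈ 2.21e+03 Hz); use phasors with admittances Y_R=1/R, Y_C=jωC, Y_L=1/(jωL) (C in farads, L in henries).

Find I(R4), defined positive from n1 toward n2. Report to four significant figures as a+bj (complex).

Apply KCL at each of the 2 non-ground nodes and solve the resulting linear system.
Node n1: branches {C1, R2, C2, R3, R4, R5, R6, R7, V1} → V_1 = 31.00+0.000j
Node n2: branches {R1, C1, I1, R3, R4, C3, L1, R8, R9} → V_2 = 1.620+4.717j
Source currents: i(V1)=-17.61-6.231j

0.5313-0.08531j A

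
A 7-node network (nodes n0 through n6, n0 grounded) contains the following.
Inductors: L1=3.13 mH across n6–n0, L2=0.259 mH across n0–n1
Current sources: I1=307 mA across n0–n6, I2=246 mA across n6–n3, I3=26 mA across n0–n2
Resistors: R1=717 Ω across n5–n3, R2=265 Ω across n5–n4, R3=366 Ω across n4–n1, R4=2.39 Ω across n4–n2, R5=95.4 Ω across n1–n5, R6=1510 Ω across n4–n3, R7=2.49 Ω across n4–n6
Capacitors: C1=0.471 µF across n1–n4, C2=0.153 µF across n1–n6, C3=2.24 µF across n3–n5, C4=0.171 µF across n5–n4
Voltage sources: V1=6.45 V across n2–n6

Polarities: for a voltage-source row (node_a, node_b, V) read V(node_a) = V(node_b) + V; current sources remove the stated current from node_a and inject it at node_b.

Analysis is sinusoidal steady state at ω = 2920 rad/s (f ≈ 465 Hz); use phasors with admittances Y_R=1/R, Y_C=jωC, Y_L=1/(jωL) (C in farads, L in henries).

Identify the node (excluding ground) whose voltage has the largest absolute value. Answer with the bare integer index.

Apply KCL at each of the 6 non-ground nodes and solve the resulting linear system.
Node n1: branches {C1, R3, C2, R5, L2} → V_1 = -0.01698+0.1414j
Node n2: branches {R4, I3, V1} → V_2 = 6.655+1.335j
Node n3: branches {R1, C3, I2, R6} → V_3 = 27.44-31.49j
Node n4: branches {C1, R2, R3, R4, C4, R6, R7} → V_4 = 3.568+1.308j
Node n5: branches {R1, R2, C3, R5, C4} → V_5 = 17.09+1.500j
Node n6: branches {L1, I1, C2, I2, R7, V1} → V_6 = 0.2053+1.335j
Source currents: i(V1)=-1.266-0.01141j

3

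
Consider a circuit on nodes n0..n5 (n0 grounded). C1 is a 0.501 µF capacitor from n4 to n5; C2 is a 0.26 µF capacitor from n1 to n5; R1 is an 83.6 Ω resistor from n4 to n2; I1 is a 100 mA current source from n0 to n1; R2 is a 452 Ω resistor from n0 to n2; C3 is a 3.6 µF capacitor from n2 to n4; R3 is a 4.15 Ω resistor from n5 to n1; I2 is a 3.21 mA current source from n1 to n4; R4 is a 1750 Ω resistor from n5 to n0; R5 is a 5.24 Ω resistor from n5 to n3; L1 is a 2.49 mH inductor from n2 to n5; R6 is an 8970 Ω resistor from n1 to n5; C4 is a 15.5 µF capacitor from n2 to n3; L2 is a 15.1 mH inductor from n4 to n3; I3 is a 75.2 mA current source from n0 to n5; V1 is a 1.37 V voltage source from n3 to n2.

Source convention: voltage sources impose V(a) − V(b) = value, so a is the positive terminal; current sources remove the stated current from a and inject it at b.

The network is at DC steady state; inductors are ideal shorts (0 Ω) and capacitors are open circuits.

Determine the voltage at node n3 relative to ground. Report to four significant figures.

64.31 V

Apply KCL at each of the 5 non-ground nodes and solve the resulting linear system.
Node n1: branches {C2, I1, R3, I2, R6} → V_1 = 63.34
Node n2: branches {R1, R2, C3, L1, C4, V1} → V_2 = 62.94
Node n3: branches {R5, C4, L2, V1} → V_3 = 64.31
Node n4: branches {C1, R1, C3, I2, L2} → V_4 = 64.31
Node n5: branches {C1, C2, R3, R4, R5, L1, R6, I3} → V_5 = 62.94
Source currents: i(L1)=-0.3975, i(L2)=-0.01318, i(V1)=-0.2746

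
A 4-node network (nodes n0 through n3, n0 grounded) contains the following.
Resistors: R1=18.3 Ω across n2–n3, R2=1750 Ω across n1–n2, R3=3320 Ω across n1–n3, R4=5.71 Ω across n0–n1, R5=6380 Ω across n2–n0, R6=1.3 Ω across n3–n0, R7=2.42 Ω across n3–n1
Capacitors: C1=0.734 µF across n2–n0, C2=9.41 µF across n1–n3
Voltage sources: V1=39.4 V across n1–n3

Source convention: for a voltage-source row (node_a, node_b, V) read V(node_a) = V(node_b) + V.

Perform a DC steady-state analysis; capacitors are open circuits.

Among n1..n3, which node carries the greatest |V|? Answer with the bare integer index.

1

Element admittances at DC:
  Y(R1) = 0.05464 S between n2,n3
  Y(R2) = 0.0005714 S between n1,n2
  Y(R3) = 0.0003012 S between n1,n3
  Y(R4) = 0.1751 S between n0,n1
  Y(C1) = 0.000 S between n2,n0
  Y(R5) = 0.0001567 S between n2,n0
  Y(R6) = 0.7692 S between n3,n0
  Y(C2) = 0.000 S between n1,n3
  Y(R7) = 0.4132 S between n3,n1
  V1: constraint V(n1)−V(n3) = 39.4
Assemble and solve the 4×4 MNA system:
  V(n1)=32.09  V(n2)=-6.878  V(n3)=-7.306
  i(V1)=-21.94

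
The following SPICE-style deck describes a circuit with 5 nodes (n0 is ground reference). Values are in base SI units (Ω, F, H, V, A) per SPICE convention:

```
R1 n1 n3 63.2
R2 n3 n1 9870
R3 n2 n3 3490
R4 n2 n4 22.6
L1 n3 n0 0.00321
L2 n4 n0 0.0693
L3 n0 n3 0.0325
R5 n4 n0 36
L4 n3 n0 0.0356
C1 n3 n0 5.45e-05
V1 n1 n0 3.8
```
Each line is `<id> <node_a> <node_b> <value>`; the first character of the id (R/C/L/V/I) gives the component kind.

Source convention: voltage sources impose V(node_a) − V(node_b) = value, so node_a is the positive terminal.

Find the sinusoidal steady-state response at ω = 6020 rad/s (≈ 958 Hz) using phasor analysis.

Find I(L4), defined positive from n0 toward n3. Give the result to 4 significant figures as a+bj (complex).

0.001055+6.416e-05j A

MNA unknowns: 4 node voltages V₁..V_4 plus 1 source current (V1)
R1: Y=0.01582+0.000j on G[1,3]
R2: Y=0.0001013+0.000j on G[3,1]
R3: Y=0.0002865+0.000j on G[2,3]
R4: Y=0.04425+0.000j on G[2,4]
L1: Y=0.000-0.05175j on G[3,0]
L2: Y=0.000-0.002397j on G[4,0]
L3: Y=0.000-0.005111j on G[0,3]
R5: Y=0.02778+0.000j on G[4,0]
L4: Y=0.000-0.004666j on G[3,0]
C1: Y=0.000+0.3281j on G[3,0]
V1: row V1−V0=3.8, i_V1 at 1,0
solve → V1=3.800+0.000j, V2=0.0004194-0.003707j, V3=0.01375-0.2262j, V4=0.0003330-0.002266j
aux → i_V1=-0.06029-0.003602j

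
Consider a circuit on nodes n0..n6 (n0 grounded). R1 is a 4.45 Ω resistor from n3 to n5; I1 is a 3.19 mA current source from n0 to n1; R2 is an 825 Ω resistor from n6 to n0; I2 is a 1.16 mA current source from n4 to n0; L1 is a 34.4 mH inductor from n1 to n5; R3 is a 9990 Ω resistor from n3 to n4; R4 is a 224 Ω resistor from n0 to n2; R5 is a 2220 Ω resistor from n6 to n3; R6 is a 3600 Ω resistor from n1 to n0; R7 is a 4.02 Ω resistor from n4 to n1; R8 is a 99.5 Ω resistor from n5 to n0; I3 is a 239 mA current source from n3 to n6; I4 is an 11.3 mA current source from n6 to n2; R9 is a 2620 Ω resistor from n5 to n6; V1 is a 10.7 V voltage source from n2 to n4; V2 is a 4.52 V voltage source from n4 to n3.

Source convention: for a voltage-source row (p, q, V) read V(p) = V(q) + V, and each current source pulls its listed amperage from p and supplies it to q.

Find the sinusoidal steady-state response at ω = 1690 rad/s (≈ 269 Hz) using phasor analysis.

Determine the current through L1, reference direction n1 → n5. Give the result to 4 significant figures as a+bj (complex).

0.009148-0.06337j A

MNA unknowns: 6 node voltages V₁..V_6 plus 2 source currents (V1, V2)
R1: Y=0.2247+0.000j on G[3,5]
I1: z[0]−=0.00319, z[1]+=0.00319
R2: Y=0.001212+0.000j on G[6,0]
I2: z[4]−=0.00116, z[0]+=0.00116
L1: Y=0.000-0.01720j on G[1,5]
R3: Y=0.0001001+0.000j on G[3,4]
R4: Y=0.004464+0.000j on G[0,2]
R5: Y=0.0004505+0.000j on G[6,3]
R6: Y=0.0002778+0.000j on G[1,0]
R7: Y=0.2488+0.000j on G[4,1]
R8: Y=0.01005+0.000j on G[5,0]
I3: z[3]−=0.239, z[6]+=0.239
I4: z[6]−=0.0113, z[2]+=0.0113
R9: Y=0.0003817+0.000j on G[5,6]
V1: row V2−V4=10.7, i_V1 at 2,4
V2: row V4−V3=4.52, i_V2 at 4,3
solve → V1=-9.273+0.4362j, V2=1.440+0.1820j, V3=-13.78+0.1820j, V4=-9.260+0.1820j, V5=-12.96-0.09557j, V6=105.9+0.02225j
aux → i_V1=0.004869-0.0008124j, i_V2=-0.0001250+0.06244j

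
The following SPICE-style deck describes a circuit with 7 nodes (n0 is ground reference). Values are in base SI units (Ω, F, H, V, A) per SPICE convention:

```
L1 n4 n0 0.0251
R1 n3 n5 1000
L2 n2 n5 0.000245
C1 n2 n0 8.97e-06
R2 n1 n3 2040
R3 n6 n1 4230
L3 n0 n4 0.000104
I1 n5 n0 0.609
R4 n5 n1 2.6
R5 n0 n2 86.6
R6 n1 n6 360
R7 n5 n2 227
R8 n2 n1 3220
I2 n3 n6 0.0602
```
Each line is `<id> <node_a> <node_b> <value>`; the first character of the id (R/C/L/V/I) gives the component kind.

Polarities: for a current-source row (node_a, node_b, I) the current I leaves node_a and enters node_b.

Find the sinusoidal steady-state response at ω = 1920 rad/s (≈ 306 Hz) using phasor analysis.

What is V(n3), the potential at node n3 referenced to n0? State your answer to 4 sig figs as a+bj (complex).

-56.72+24.11j V

MNA unknowns: 6 node voltages V₁..V_6
L1: Y=0.000-0.02075j on G[4,0]
R1: Y=0.001000+0.000j on G[3,5]
L2: Y=0.000-2.126j on G[2,5]
C1: Y=0.000+0.01722j on G[2,0]
R2: Y=0.0004902+0.000j on G[1,3]
R3: Y=0.0002364+0.000j on G[6,1]
L3: Y=0.000-5.008j on G[0,4]
I1: z[5]−=0.609, z[0]+=0.609
R4: Y=0.3846+0.000j on G[5,1]
R5: Y=0.01155+0.000j on G[0,2]
R6: Y=0.002778+0.000j on G[1,6]
R7: Y=0.004405+0.000j on G[5,2]
R8: Y=0.0003106+0.000j on G[2,1]
I2: z[3]−=0.0602, z[6]+=0.0602
solve → V1=-16.25+24.11j, V2=-16.36+24.39j, V3=-56.72+24.11j, V4=0.000+0.000j, V5=-16.36+24.11j, V6=3.720+24.11j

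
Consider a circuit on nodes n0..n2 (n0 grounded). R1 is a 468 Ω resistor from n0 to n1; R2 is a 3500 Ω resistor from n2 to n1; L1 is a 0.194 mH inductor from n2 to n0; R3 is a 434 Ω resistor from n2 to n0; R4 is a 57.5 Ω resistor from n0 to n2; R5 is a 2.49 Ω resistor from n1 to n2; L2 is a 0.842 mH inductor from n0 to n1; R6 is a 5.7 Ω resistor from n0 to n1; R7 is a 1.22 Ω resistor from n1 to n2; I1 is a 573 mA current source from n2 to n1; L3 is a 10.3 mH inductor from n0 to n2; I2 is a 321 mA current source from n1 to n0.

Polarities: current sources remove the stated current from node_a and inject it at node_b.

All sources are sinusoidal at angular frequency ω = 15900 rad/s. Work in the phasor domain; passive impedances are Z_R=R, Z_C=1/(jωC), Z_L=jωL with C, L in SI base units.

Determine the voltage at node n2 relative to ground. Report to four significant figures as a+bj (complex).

Element admittances at ω=15900 rad/s:
  Y(R1) = 0.002137+0.000j S between n0,n1
  Y(R2) = 0.0002857+0.000j S between n2,n1
  Y(L1) = 0.000-0.3242j S between n2,n0
  Y(R3) = 0.002304+0.000j S between n2,n0
  Y(R4) = 0.01739+0.000j S between n0,n2
  Y(R5) = 0.4016+0.000j S between n1,n2
  Y(L2) = 0.000-0.07469j S between n0,n1
  Y(R6) = 0.1754+0.000j S between n0,n1
  Y(R7) = 0.8197+0.000j S between n1,n2
  I1: injects 0.573 A into n1 (from n2)
  Y(L3) = 0.000-0.006106j S between n0,n2
  I2: injects 0.321 A into n0 (from n1)
Assemble and solve the 2×2 MNA system:
  V(n1)=-0.1093-0.6545j  V(n2)=-0.3715-0.7429j

-0.3715-0.7429j V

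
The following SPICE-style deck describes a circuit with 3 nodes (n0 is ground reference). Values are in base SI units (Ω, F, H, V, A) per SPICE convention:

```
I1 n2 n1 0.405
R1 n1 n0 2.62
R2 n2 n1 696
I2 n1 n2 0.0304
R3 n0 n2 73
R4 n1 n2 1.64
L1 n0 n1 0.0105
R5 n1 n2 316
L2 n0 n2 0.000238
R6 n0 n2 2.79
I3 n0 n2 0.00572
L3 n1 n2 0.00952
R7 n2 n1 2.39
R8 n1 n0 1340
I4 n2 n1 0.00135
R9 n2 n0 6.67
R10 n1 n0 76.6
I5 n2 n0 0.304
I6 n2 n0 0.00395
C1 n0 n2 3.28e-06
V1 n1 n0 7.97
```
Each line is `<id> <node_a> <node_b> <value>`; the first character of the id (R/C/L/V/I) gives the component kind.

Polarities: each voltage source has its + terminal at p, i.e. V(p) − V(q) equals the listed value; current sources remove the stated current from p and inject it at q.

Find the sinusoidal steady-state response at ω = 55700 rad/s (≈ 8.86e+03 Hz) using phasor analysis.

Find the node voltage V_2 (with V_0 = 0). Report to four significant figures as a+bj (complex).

Element admittances at ω=55700 rad/s:
  I1: injects 0.405 A into n1 (from n2)
  Y(R1) = 0.3817+0.000j S between n1,n0
  Y(R2) = 0.001437+0.000j S between n2,n1
  I2: injects 0.0304 A into n2 (from n1)
  Y(R3) = 0.01370+0.000j S between n0,n2
  Y(R4) = 0.6098+0.000j S between n1,n2
  Y(L1) = 0.000-0.001710j S between n0,n1
  Y(R5) = 0.003165+0.000j S between n1,n2
  Y(L2) = 0.000-0.07543j S between n0,n2
  Y(R6) = 0.3584+0.000j S between n0,n2
  I3: injects 0.00572 A into n2 (from n0)
  Y(L3) = 0.000-0.001886j S between n1,n2
  Y(R7) = 0.4184+0.000j S between n2,n1
  Y(R8) = 0.0007463+0.000j S between n1,n0
  I4: injects 0.00135 A into n1 (from n2)
  Y(R9) = 0.1499+0.000j S between n2,n0
  Y(R10) = 0.01305+0.000j S between n1,n0
  I5: injects 0.304 A into n0 (from n2)
  I6: injects 0.00395 A into n0 (from n2)
  Y(C1) = 0.000+0.1827j S between n0,n2
  V1: constraint V(n1)−V(n0) = 7.97
Assemble and solve the 3×3 MNA system:
  V(n1)=7.970+0.000j  V(n2)=4.835-0.3374j
  i(V1)=-6.014-0.3289j

4.835-0.3374j V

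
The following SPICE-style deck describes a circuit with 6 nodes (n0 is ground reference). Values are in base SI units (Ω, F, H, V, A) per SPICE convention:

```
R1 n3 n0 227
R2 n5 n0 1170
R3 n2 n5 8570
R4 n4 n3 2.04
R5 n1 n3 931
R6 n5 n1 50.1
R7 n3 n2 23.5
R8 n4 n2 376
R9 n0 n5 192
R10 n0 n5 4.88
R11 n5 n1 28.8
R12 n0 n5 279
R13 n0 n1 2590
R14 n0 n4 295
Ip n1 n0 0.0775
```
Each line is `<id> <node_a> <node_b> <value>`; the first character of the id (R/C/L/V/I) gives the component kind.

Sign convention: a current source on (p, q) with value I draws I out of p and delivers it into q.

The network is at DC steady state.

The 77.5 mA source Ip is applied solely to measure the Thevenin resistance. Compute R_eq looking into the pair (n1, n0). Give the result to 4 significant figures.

Apply KCL at each of the 5 non-ground nodes and solve the resulting linear system.
Node n1: branches {R5, R6, R11, R13, Ip} → V_1 = -1.726
Node n2: branches {R3, R7, R8} → V_2 = -0.2117
Node n3: branches {R1, R4, R5, R7} → V_3 = -0.2114
Node n4: branches {R4, R8, R14} → V_4 = -0.2099
Node n5: branches {R2, R3, R6, R9, R10, R11, R12} → V_5 = -0.3504

R_eq = 22.27 Ω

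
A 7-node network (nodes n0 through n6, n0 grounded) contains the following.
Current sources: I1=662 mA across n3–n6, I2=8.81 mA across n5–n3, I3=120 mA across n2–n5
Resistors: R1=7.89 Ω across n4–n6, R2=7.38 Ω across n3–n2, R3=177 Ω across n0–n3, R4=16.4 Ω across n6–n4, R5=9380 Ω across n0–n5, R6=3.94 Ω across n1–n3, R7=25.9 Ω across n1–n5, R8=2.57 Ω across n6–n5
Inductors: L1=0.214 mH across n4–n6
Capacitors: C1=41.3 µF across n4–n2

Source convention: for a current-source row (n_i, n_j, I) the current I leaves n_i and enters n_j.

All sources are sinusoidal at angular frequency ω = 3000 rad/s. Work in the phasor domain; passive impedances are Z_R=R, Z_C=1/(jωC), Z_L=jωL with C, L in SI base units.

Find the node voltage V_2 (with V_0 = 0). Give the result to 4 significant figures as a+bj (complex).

3.618+0.9219j V

Apply KCL at each of the 6 non-ground nodes and solve the resulting linear system.
Node n1: branches {R6, R7} → V_1 = 0.5119-0.3925j
Node n2: branches {R2, C1, I3} → V_2 = 3.618+0.9219j
Node n3: branches {I1, R2, R3, I2, R6} → V_3 = -0.08352+0.06404j
Node n4: branches {R1, L1, R4, C1} → V_4 = 4.556-4.095j
Node n5: branches {I2, R5, R7, R8, I3} → V_5 = 4.426-3.394j
Node n6: branches {I1, R1, L1, R4, R8} → V_6 = 4.530-3.693j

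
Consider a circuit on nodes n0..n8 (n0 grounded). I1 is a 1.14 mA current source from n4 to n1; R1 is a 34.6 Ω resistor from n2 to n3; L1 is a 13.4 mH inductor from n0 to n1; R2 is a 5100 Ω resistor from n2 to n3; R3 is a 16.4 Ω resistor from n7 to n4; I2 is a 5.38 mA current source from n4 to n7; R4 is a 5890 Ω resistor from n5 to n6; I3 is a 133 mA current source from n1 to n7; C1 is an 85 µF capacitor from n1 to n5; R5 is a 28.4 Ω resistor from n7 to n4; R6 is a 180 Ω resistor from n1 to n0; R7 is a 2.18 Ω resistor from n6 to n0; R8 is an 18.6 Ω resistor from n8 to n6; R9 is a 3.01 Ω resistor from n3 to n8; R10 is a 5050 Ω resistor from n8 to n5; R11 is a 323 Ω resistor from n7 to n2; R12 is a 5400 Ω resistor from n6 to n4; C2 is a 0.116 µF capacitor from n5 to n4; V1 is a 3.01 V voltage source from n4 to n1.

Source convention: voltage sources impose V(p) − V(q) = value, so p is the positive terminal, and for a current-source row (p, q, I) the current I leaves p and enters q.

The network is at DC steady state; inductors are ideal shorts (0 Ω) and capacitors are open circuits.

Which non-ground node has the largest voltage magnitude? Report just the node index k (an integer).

Element admittances at DC:
  I1: injects 0.00114 A into n1 (from n4)
  Y(R1) = 0.02890 S between n2,n3
  L1: short n0↔n1 (DC inductor)
  Y(R2) = 0.0001961 S between n2,n3
  Y(R3) = 0.06098 S between n7,n4
  I2: injects 0.00538 A into n7 (from n4)
  Y(R4) = 0.0001698 S between n5,n6
  I3: injects 0.133 A into n7 (from n1)
  Y(C1) = 0.000 S between n1,n5
  Y(R5) = 0.03521 S between n7,n4
  Y(R6) = 0.005556 S between n1,n0
  Y(R7) = 0.4587 S between n6,n0
  Y(R8) = 0.05376 S between n8,n6
  Y(R9) = 0.3322 S between n3,n8
  Y(R10) = 0.0001980 S between n8,n5
  Y(R11) = 0.003096 S between n7,n2
  Y(R12) = 0.0001852 S between n6,n4
  Y(C2) = 0.000 S between n5,n4
  V1: constraint V(n4)−V(n1) = 3.01
Assemble and solve the 10×10 MNA system:
  V(n1)=0.000  V(n2)=0.6615  V(n3)=0.2711  V(n4)=3.010  V(n5)=0.1395  V(n6)=0.02597  V(n7)=4.331  V(n8)=0.2369
  i(L1)=0.01191  i(V1)=0.1199

7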